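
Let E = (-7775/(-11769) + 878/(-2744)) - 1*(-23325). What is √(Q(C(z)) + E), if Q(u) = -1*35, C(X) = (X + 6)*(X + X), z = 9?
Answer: √30981833666804307/1153362 ≈ 152.61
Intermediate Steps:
C(X) = 2*X*(6 + X) (C(X) = (6 + X)*(2*X) = 2*X*(6 + X))
Q(u) = -35
E = 376635861809/16147068 (E = (-7775*(-1/11769) + 878*(-1/2744)) + 23325 = (7775/11769 - 439/1372) + 23325 = 5500709/16147068 + 23325 = 376635861809/16147068 ≈ 23325.)
√(Q(C(z)) + E) = √(-35 + 376635861809/16147068) = √(376070714429/16147068) = √30981833666804307/1153362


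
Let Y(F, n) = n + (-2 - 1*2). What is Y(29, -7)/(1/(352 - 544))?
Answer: 2112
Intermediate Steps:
Y(F, n) = -4 + n (Y(F, n) = n + (-2 - 2) = n - 4 = -4 + n)
Y(29, -7)/(1/(352 - 544)) = (-4 - 7)/(1/(352 - 544)) = -11/(1/(-192)) = -11/(-1/192) = -11*(-192) = 2112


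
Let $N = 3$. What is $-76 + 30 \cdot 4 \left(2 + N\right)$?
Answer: $524$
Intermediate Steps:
$-76 + 30 \cdot 4 \left(2 + N\right) = -76 + 30 \cdot 4 \left(2 + 3\right) = -76 + 30 \cdot 4 \cdot 5 = -76 + 30 \cdot 20 = -76 + 600 = 524$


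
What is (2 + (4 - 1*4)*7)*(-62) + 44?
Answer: -80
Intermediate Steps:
(2 + (4 - 1*4)*7)*(-62) + 44 = (2 + (4 - 4)*7)*(-62) + 44 = (2 + 0*7)*(-62) + 44 = (2 + 0)*(-62) + 44 = 2*(-62) + 44 = -124 + 44 = -80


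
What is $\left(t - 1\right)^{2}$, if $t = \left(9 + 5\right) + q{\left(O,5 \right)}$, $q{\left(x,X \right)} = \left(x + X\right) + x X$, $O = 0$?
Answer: $324$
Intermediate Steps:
$q{\left(x,X \right)} = X + x + X x$ ($q{\left(x,X \right)} = \left(X + x\right) + X x = X + x + X x$)
$t = 19$ ($t = \left(9 + 5\right) + \left(5 + 0 + 5 \cdot 0\right) = 14 + \left(5 + 0 + 0\right) = 14 + 5 = 19$)
$\left(t - 1\right)^{2} = \left(19 - 1\right)^{2} = 18^{2} = 324$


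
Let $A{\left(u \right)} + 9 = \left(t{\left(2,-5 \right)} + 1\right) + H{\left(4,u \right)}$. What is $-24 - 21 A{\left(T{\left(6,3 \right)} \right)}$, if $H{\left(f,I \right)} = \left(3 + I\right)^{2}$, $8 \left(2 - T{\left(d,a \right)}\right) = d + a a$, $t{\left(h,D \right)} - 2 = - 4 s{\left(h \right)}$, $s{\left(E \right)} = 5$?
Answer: $\frac{20283}{64} \approx 316.92$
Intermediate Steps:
$t{\left(h,D \right)} = -18$ ($t{\left(h,D \right)} = 2 - 20 = -18$)
$T{\left(d,a \right)} = 2 - \frac{d}{8} - \frac{a^{2}}{8}$ ($T{\left(d,a \right)} = 2 - \frac{d + a a}{8} = 2 - \frac{d + a^{2}}{8} = 2 - \left(\frac{d}{8} + \frac{a^{2}}{8}\right) = 2 - \frac{d}{8} - \frac{a^{2}}{8}$)
$A{\left(u \right)} = -26 + \left(3 + u\right)^{2}$ ($A{\left(u \right)} = -9 + \left(\left(-18 + 1\right) + \left(3 + u\right)^{2}\right) = -9 + \left(-17 + \left(3 + u\right)^{2}\right) = -26 + \left(3 + u\right)^{2}$)
$-24 - 21 A{\left(T{\left(6,3 \right)} \right)} = -24 - 21 \left(-26 + \left(3 - \left(- \frac{5}{4} + \frac{9}{8}\right)\right)^{2}\right) = -24 - 21 \left(-26 + \left(3 - - \frac{1}{8}\right)^{2}\right) = -24 - 21 \left(-26 + \left(3 + \frac{1}{8}\right)^{2}\right) = -24 - 21 \left(-26 + \left(\frac{25}{8}\right)^{2}\right) = -24 - 21 \left(-26 + \frac{625}{64}\right) = -24 - - \frac{21819}{64} = -24 + \frac{21819}{64} = \frac{20283}{64}$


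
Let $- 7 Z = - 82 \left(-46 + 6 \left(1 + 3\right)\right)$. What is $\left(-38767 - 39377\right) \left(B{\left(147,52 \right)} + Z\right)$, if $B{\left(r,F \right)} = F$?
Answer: $\frac{112527360}{7} \approx 1.6075 \cdot 10^{7}$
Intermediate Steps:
$Z = - \frac{1804}{7}$ ($Z = - \frac{\left(-82\right) \left(-46 + 6 \left(1 + 3\right)\right)}{7} = - \frac{\left(-82\right) \left(-46 + 6 \cdot 4\right)}{7} = - \frac{\left(-82\right) \left(-46 + 24\right)}{7} = - \frac{\left(-82\right) \left(-22\right)}{7} = \left(- \frac{1}{7}\right) 1804 = - \frac{1804}{7} \approx -257.71$)
$\left(-38767 - 39377\right) \left(B{\left(147,52 \right)} + Z\right) = \left(-38767 - 39377\right) \left(52 - \frac{1804}{7}\right) = \left(-78144\right) \left(- \frac{1440}{7}\right) = \frac{112527360}{7}$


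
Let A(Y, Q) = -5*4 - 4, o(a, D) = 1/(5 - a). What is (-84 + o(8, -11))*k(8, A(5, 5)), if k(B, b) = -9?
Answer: 759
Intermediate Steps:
A(Y, Q) = -24 (A(Y, Q) = -20 - 4 = -24)
(-84 + o(8, -11))*k(8, A(5, 5)) = (-84 - 1/(-5 + 8))*(-9) = (-84 - 1/3)*(-9) = -253/3*(-9) = 759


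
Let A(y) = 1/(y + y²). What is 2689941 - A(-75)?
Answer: 14929172549/5550 ≈ 2.6899e+6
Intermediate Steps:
2689941 - A(-75) = 2689941 - 1/((-75)*(1 - 75)) = 2689941 - (-1)/(75*(-74)) = 2689941 - (-1)*(-1)/(75*74) = 2689941 - 1*1/5550 = 2689941 - 1/5550 = 14929172549/5550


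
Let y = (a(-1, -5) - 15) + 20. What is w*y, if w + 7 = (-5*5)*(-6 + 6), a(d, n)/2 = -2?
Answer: -7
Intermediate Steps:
a(d, n) = -4 (a(d, n) = 2*(-2) = -4)
w = -7 (w = -7 + (-5*5)*(-6 + 6) = -7 - 25*0 = -7 + 0 = -7)
y = 1 (y = (-4 - 15) + 20 = -19 + 20 = 1)
w*y = -7*1 = -7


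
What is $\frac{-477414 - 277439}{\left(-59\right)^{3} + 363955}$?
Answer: $- \frac{68623}{14416} \approx -4.7602$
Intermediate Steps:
$\frac{-477414 - 277439}{\left(-59\right)^{3} + 363955} = - \frac{754853}{-205379 + 363955} = - \frac{754853}{158576} = \left(-754853\right) \frac{1}{158576} = - \frac{68623}{14416}$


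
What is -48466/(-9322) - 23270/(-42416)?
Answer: 568164199/98850488 ≈ 5.7477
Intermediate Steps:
-48466/(-9322) - 23270/(-42416) = -48466*(-1/9322) - 23270*(-1/42416) = 24233/4661 + 11635/21208 = 568164199/98850488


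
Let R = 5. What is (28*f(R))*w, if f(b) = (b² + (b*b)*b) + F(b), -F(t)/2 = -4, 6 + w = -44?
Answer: -221200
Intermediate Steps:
w = -50 (w = -6 - 44 = -50)
F(t) = 8 (F(t) = -2*(-4) = 8)
f(b) = 8 + b² + b³ (f(b) = (b² + (b*b)*b) + 8 = (b² + b²*b) + 8 = (b² + b³) + 8 = 8 + b² + b³)
(28*f(R))*w = (28*(8 + 5² + 5³))*(-50) = (28*(8 + 25 + 125))*(-50) = (28*158)*(-50) = 4424*(-50) = -221200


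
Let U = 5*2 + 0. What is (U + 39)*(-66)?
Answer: -3234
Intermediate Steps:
U = 10 (U = 10 + 0 = 10)
(U + 39)*(-66) = (10 + 39)*(-66) = 49*(-66) = -3234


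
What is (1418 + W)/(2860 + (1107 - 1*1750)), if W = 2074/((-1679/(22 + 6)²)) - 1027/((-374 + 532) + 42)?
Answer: 149236867/744468600 ≈ 0.20046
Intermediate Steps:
W = -326927533/335800 (W = 2074/((-1679/(28²))) - 1027/(158 + 42) = 2074/((-1679/784)) - 1027/200 = 2074/((-1679*1/784)) - 1027*1/200 = 2074/(-1679/784) - 1027/200 = 2074*(-784/1679) - 1027/200 = -1626016/1679 - 1027/200 = -326927533/335800 ≈ -973.58)
(1418 + W)/(2860 + (1107 - 1*1750)) = (1418 - 326927533/335800)/(2860 + (1107 - 1*1750)) = 149236867/(335800*(2860 + (1107 - 1750))) = 149236867/(335800*(2860 - 643)) = (149236867/335800)/2217 = (149236867/335800)*(1/2217) = 149236867/744468600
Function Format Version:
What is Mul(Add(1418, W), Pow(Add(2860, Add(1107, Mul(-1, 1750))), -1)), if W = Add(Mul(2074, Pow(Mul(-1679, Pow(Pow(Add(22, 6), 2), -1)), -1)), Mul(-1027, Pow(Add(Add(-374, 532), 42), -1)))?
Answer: Rational(149236867, 744468600) ≈ 0.20046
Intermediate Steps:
W = Rational(-326927533, 335800) (W = Add(Mul(2074, Pow(Mul(-1679, Pow(Pow(28, 2), -1)), -1)), Mul(-1027, Pow(Add(158, 42), -1))) = Add(Mul(2074, Pow(Mul(-1679, Pow(784, -1)), -1)), Mul(-1027, Pow(200, -1))) = Add(Mul(2074, Pow(Mul(-1679, Rational(1, 784)), -1)), Mul(-1027, Rational(1, 200))) = Add(Mul(2074, Pow(Rational(-1679, 784), -1)), Rational(-1027, 200)) = Add(Mul(2074, Rational(-784, 1679)), Rational(-1027, 200)) = Add(Rational(-1626016, 1679), Rational(-1027, 200)) = Rational(-326927533, 335800) ≈ -973.58)
Mul(Add(1418, W), Pow(Add(2860, Add(1107, Mul(-1, 1750))), -1)) = Mul(Add(1418, Rational(-326927533, 335800)), Pow(Add(2860, Add(1107, Mul(-1, 1750))), -1)) = Mul(Rational(149236867, 335800), Pow(Add(2860, Add(1107, -1750)), -1)) = Mul(Rational(149236867, 335800), Pow(Add(2860, -643), -1)) = Mul(Rational(149236867, 335800), Pow(2217, -1)) = Mul(Rational(149236867, 335800), Rational(1, 2217)) = Rational(149236867, 744468600)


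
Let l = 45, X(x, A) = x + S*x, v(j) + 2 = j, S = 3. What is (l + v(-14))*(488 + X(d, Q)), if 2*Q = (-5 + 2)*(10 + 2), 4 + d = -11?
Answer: 12412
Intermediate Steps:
d = -15 (d = -4 - 11 = -15)
v(j) = -2 + j
Q = -18 (Q = ((-5 + 2)*(10 + 2))/2 = (-3*12)/2 = (½)*(-36) = -18)
X(x, A) = 4*x (X(x, A) = x + 3*x = 4*x)
(l + v(-14))*(488 + X(d, Q)) = (45 + (-2 - 14))*(488 + 4*(-15)) = (45 - 16)*(488 - 60) = 29*428 = 12412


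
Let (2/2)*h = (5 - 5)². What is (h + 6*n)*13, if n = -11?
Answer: -858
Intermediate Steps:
h = 0 (h = (5 - 5)² = 0² = 0)
(h + 6*n)*13 = (0 + 6*(-11))*13 = (0 - 66)*13 = -66*13 = -858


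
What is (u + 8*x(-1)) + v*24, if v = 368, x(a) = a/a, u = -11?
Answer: 8829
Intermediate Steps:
x(a) = 1
(u + 8*x(-1)) + v*24 = (-11 + 8*1) + 368*24 = (-11 + 8) + 8832 = -3 + 8832 = 8829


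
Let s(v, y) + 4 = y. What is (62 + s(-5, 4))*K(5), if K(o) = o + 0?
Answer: 310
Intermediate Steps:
s(v, y) = -4 + y
K(o) = o
(62 + s(-5, 4))*K(5) = (62 + (-4 + 4))*5 = (62 + 0)*5 = 62*5 = 310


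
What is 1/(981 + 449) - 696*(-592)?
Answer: 589205761/1430 ≈ 4.1203e+5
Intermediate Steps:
1/(981 + 449) - 696*(-592) = 1/1430 + 412032 = 589205761/1430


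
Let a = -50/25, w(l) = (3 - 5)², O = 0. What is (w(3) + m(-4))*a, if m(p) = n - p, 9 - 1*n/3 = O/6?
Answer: -70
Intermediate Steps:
w(l) = 4 (w(l) = (-2)² = 4)
n = 27 (n = 27 - 0/6 = 27 - 3*0 = 27 + 0 = 27)
m(p) = 27 - p
a = -2 (a = -50*1/25 = -2)
(w(3) + m(-4))*a = (4 + (27 - 1*(-4)))*(-2) = (4 + (27 + 4))*(-2) = (4 + 31)*(-2) = 35*(-2) = -70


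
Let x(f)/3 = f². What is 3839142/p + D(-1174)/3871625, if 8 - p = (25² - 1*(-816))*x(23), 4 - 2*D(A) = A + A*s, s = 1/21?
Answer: -312108452515546/185931069993375 ≈ -1.6786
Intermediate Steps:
s = 1/21 ≈ 0.047619
x(f) = 3*f²
D(A) = 2 - 11*A/21 (D(A) = 2 - (A + A*(1/21))/2 = 2 - (A + A/21)/2 = 2 - 11*A/21)
p = -2286859 (p = 8 - (25² - 1*(-816))*3*23² = 8 - (625 + 816)*3*529 = 8 - 1441*1587 = 8 - 1*2286867 = 8 - 2286867 = -2286859)
3839142/p + D(-1174)/3871625 = 3839142/(-2286859) + (2 - 11/21*(-1174))/3871625 = 3839142*(-1/2286859) + (2 + 12914/21)*(1/3871625) = -3839142/2286859 + (12956/21)*(1/3871625) = -3839142/2286859 + 12956/81304125 = -312108452515546/185931069993375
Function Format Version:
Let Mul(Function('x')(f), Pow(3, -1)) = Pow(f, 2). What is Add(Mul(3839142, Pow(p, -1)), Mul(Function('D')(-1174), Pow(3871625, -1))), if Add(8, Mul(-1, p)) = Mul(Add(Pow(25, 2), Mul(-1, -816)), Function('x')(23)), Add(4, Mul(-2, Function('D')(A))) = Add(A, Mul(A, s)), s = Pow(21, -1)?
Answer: Rational(-312108452515546, 185931069993375) ≈ -1.6786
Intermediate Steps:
s = Rational(1, 21) ≈ 0.047619
Function('x')(f) = Mul(3, Pow(f, 2))
Function('D')(A) = Add(2, Mul(Rational(-11, 21), A)) (Function('D')(A) = Add(2, Mul(Rational(-1, 2), Add(A, Mul(A, Rational(1, 21))))) = Add(2, Mul(Rational(-1, 2), Add(A, Mul(Rational(1, 21), A)))) = Add(2, Mul(Rational(-1, 2), Mul(Rational(22, 21), A))) = Add(2, Mul(Rational(-11, 21), A)))
p = -2286859 (p = Add(8, Mul(-1, Mul(Add(Pow(25, 2), Mul(-1, -816)), Mul(3, Pow(23, 2))))) = Add(8, Mul(-1, Mul(Add(625, 816), Mul(3, 529)))) = Add(8, Mul(-1, Mul(1441, 1587))) = Add(8, Mul(-1, 2286867)) = Add(8, -2286867) = -2286859)
Add(Mul(3839142, Pow(p, -1)), Mul(Function('D')(-1174), Pow(3871625, -1))) = Add(Mul(3839142, Pow(-2286859, -1)), Mul(Add(2, Mul(Rational(-11, 21), -1174)), Pow(3871625, -1))) = Add(Mul(3839142, Rational(-1, 2286859)), Mul(Add(2, Rational(12914, 21)), Rational(1, 3871625))) = Add(Rational(-3839142, 2286859), Mul(Rational(12956, 21), Rational(1, 3871625))) = Add(Rational(-3839142, 2286859), Rational(12956, 81304125)) = Rational(-312108452515546, 185931069993375)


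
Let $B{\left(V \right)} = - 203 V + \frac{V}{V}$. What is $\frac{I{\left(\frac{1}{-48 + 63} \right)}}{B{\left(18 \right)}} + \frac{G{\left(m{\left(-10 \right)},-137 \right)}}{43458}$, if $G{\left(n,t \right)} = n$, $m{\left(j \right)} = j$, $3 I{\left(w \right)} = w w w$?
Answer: $- \frac{61651618}{267894124875} \approx -0.00023013$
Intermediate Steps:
$I{\left(w \right)} = \frac{w^{3}}{3}$ ($I{\left(w \right)} = \frac{w w w}{3} = \frac{w^{2} w}{3} = \frac{w^{3}}{3}$)
$B{\left(V \right)} = 1 - 203 V$ ($B{\left(V \right)} = - 203 V + 1 = 1 - 203 V$)
$\frac{I{\left(\frac{1}{-48 + 63} \right)}}{B{\left(18 \right)}} + \frac{G{\left(m{\left(-10 \right)},-137 \right)}}{43458} = \frac{\frac{1}{3} \left(\frac{1}{-48 + 63}\right)^{3}}{1 - 3654} - \frac{10}{43458} = \frac{\frac{1}{3} \left(\frac{1}{15}\right)^{3}}{1 - 3654} - \frac{5}{21729} = \frac{\frac{1}{3} \left(\frac{1}{15}\right)^{3}}{-3653} - \frac{5}{21729} = \frac{1}{3} \cdot \frac{1}{3375} \left(- \frac{1}{3653}\right) - \frac{5}{21729} = \frac{1}{10125} \left(- \frac{1}{3653}\right) - \frac{5}{21729} = - \frac{1}{36986625} - \frac{5}{21729} = - \frac{61651618}{267894124875}$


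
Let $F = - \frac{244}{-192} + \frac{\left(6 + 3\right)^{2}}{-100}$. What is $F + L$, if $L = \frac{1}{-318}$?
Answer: $\frac{9703}{21200} \approx 0.45769$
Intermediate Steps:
$L = - \frac{1}{318} \approx -0.0031447$
$F = \frac{553}{1200}$ ($F = \left(-244\right) \left(- \frac{1}{192}\right) + 9^{2} \left(- \frac{1}{100}\right) = \frac{61}{48} + 81 \left(- \frac{1}{100}\right) = \frac{61}{48} - \frac{81}{100} = \frac{553}{1200} \approx 0.46083$)
$F + L = \frac{553}{1200} - \frac{1}{318} = \frac{9703}{21200}$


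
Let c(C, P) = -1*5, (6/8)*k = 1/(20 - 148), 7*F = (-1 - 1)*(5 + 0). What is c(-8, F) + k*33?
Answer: -171/32 ≈ -5.3438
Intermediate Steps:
F = -10/7 (F = ((-1 - 1)*(5 + 0))/7 = (-2*5)/7 = (⅐)*(-10) = -10/7 ≈ -1.4286)
k = -1/96 (k = 4/(3*(20 - 148)) = (4/3)/(-128) = (4/3)*(-1/128) = -1/96 ≈ -0.010417)
c(C, P) = -5
c(-8, F) + k*33 = -5 - 1/96*33 = -5 - 11/32 = -171/32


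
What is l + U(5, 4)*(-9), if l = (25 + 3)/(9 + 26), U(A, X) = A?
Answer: -221/5 ≈ -44.200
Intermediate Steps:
l = ⅘ (l = 28/35 = 28*(1/35) = ⅘ ≈ 0.80000)
l + U(5, 4)*(-9) = ⅘ + 5*(-9) = ⅘ - 45 = -221/5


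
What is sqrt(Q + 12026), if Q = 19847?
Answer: sqrt(31873) ≈ 178.53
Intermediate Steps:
sqrt(Q + 12026) = sqrt(19847 + 12026) = sqrt(31873)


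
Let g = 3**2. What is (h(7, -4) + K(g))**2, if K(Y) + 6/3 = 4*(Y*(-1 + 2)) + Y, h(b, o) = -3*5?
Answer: 784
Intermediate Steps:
h(b, o) = -15
g = 9
K(Y) = -2 + 5*Y (K(Y) = -2 + (4*(Y*(-1 + 2)) + Y) = -2 + (4*(Y*1) + Y) = -2 + (4*Y + Y) = -2 + 5*Y)
(h(7, -4) + K(g))**2 = (-15 + (-2 + 5*9))**2 = (-15 + (-2 + 45))**2 = (-15 + 43)**2 = 28**2 = 784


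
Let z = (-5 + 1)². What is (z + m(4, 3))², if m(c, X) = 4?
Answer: 400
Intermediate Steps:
z = 16 (z = (-4)² = 16)
(z + m(4, 3))² = (16 + 4)² = 20² = 400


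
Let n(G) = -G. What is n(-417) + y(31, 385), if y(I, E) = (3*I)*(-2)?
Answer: 231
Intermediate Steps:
y(I, E) = -6*I
n(-417) + y(31, 385) = -1*(-417) - 6*31 = 417 - 186 = 231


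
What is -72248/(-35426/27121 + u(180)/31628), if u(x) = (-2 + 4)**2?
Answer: 15493276329256/280086261 ≈ 55316.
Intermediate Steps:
u(x) = 4 (u(x) = 2**2 = 4)
-72248/(-35426/27121 + u(180)/31628) = -72248/(-35426/27121 + 4/31628) = -72248/(-35426*1/27121 + 4*(1/31628)) = -72248/(-35426/27121 + 1/7907) = -72248/(-280086261/214445747) = -72248*(-214445747/280086261) = 15493276329256/280086261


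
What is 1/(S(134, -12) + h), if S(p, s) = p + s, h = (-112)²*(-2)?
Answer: -1/24966 ≈ -4.0054e-5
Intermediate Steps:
h = -25088 (h = 12544*(-2) = -25088)
1/(S(134, -12) + h) = 1/((134 - 12) - 25088) = 1/(122 - 25088) = 1/(-24966) = -1/24966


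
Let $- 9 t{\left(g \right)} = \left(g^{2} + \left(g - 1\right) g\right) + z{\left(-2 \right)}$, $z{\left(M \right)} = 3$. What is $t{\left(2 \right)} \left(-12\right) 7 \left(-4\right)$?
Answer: $-336$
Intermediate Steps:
$t{\left(g \right)} = - \frac{1}{3} - \frac{g^{2}}{9} - \frac{g \left(-1 + g\right)}{9}$ ($t{\left(g \right)} = - \frac{\left(g^{2} + \left(g - 1\right) g\right) + 3}{9} = - \frac{\left(g^{2} + \left(-1 + g\right) g\right) + 3}{9} = - \frac{\left(g^{2} + g \left(-1 + g\right)\right) + 3}{9} = - \frac{3 + g^{2} + g \left(-1 + g\right)}{9} = - \frac{1}{3} - \frac{g^{2}}{9} - \frac{g \left(-1 + g\right)}{9}$)
$t{\left(2 \right)} \left(-12\right) 7 \left(-4\right) = \left(- \frac{1}{3} - \frac{2 \cdot 2^{2}}{9} + \frac{1}{9} \cdot 2\right) \left(-12\right) 7 \left(-4\right) = \left(- \frac{1}{3} - \frac{8}{9} + \frac{2}{9}\right) \left(\left(-84\right) \left(-4\right)\right) = \left(- \frac{1}{3} - \frac{8}{9} + \frac{2}{9}\right) 336 = \left(-1\right) 336 = -336$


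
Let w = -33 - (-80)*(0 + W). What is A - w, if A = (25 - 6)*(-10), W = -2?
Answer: 3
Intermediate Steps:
w = -193 (w = -33 - (-80)*(0 - 2) = -33 - (-80)*(-2) = -33 - 16*10 = -33 - 160 = -193)
A = -190 (A = 19*(-10) = -190)
A - w = -190 - 1*(-193) = -190 + 193 = 3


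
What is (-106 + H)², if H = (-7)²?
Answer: 3249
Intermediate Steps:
H = 49
(-106 + H)² = (-106 + 49)² = (-57)² = 3249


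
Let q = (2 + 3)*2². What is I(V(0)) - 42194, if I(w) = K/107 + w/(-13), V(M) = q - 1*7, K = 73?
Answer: -4514792/107 ≈ -42194.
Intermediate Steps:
q = 20 (q = 5*4 = 20)
V(M) = 13 (V(M) = 20 - 1*7 = 20 - 7 = 13)
I(w) = 73/107 - w/13 (I(w) = 73/107 + w/(-13) = 73*(1/107) + w*(-1/13) = 73/107 - w/13)
I(V(0)) - 42194 = (73/107 - 1/13*13) - 42194 = (73/107 - 1) - 42194 = -34/107 - 42194 = -4514792/107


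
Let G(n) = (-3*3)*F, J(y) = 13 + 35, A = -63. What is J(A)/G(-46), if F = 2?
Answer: -8/3 ≈ -2.6667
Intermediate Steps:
J(y) = 48
G(n) = -18 (G(n) = -3*3*2 = -9*2 = -18)
J(A)/G(-46) = 48/(-18) = 48*(-1/18) = -8/3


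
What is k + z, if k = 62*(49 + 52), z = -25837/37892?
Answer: 237253867/37892 ≈ 6261.3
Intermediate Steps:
z = -25837/37892 (z = -25837*1/37892 = -25837/37892 ≈ -0.68186)
k = 6262 (k = 62*101 = 6262)
k + z = 6262 - 25837/37892 = 237253867/37892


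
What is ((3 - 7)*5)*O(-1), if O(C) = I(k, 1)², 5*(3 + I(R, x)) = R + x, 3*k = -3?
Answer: -180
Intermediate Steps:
k = -1 (k = (⅓)*(-3) = -1)
I(R, x) = -3 + R/5 + x/5 (I(R, x) = -3 + (R + x)/5 = -3 + (R/5 + x/5) = -3 + R/5 + x/5)
O(C) = 9 (O(C) = (-3 + (⅕)*(-1) + (⅕)*1)² = (-3 - ⅕ + ⅕)² = (-3)² = 9)
((3 - 7)*5)*O(-1) = ((3 - 7)*5)*9 = -4*5*9 = -20*9 = -180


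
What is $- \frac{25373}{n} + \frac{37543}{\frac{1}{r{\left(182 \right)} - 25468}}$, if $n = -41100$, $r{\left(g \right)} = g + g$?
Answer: $- \frac{38735906273827}{41100} \approx -9.4248 \cdot 10^{8}$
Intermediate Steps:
$r{\left(g \right)} = 2 g$
$- \frac{25373}{n} + \frac{37543}{\frac{1}{r{\left(182 \right)} - 25468}} = - \frac{25373}{-41100} + \frac{37543}{\frac{1}{2 \cdot 182 - 25468}} = \left(-25373\right) \left(- \frac{1}{41100}\right) + \frac{37543}{\frac{1}{364 - 25468}} = \frac{25373}{41100} + \frac{37543}{\frac{1}{-25104}} = \frac{25373}{41100} + \frac{37543}{- \frac{1}{25104}} = \frac{25373}{41100} + 37543 \left(-25104\right) = \frac{25373}{41100} - 942479472 = - \frac{38735906273827}{41100}$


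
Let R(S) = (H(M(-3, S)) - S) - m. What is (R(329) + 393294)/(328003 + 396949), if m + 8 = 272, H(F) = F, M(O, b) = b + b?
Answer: 393359/724952 ≈ 0.54260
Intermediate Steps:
M(O, b) = 2*b
m = 264 (m = -8 + 272 = 264)
R(S) = -264 + S (R(S) = (2*S - S) - 1*264 = S - 264 = -264 + S)
(R(329) + 393294)/(328003 + 396949) = ((-264 + 329) + 393294)/(328003 + 396949) = (65 + 393294)/724952 = 393359*(1/724952) = 393359/724952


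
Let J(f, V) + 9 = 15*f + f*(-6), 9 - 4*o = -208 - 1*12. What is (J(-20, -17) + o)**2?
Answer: 277729/16 ≈ 17358.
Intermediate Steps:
o = 229/4 (o = 9/4 - (-208 - 1*12)/4 = 9/4 - (-208 - 12)/4 = 9/4 - 1/4*(-220) = 9/4 + 55 = 229/4 ≈ 57.250)
J(f, V) = -9 + 9*f (J(f, V) = -9 + (15*f + f*(-6)) = -9 + (15*f - 6*f) = -9 + 9*f)
(J(-20, -17) + o)**2 = ((-9 + 9*(-20)) + 229/4)**2 = ((-9 - 180) + 229/4)**2 = (-189 + 229/4)**2 = (-527/4)**2 = 277729/16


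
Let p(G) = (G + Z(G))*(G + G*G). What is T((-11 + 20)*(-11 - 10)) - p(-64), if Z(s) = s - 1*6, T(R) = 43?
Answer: 540331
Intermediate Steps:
Z(s) = -6 + s (Z(s) = s - 6 = -6 + s)
p(G) = (-6 + 2*G)*(G + G²) (p(G) = (G + (-6 + G))*(G + G*G) = (-6 + 2*G)*(G + G²))
T((-11 + 20)*(-11 - 10)) - p(-64) = 43 - 2*(-64)*(-3 + (-64)² - 2*(-64)) = 43 - 2*(-64)*(-3 + 4096 + 128) = 43 - 2*(-64)*4221 = 43 - 1*(-540288) = 43 + 540288 = 540331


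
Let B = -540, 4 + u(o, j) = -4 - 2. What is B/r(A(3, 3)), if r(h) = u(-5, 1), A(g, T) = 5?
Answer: 54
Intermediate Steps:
u(o, j) = -10 (u(o, j) = -4 + (-4 - 2) = -4 - 6 = -10)
r(h) = -10
B/r(A(3, 3)) = -540/(-10) = -540*(-⅒) = 54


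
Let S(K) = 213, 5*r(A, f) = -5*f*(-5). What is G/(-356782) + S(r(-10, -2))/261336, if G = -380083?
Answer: 16567560909/15539996792 ≈ 1.0661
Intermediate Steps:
r(A, f) = 5*f (r(A, f) = (-5*f*(-5))/5 = (25*f)/5 = 5*f)
G/(-356782) + S(r(-10, -2))/261336 = -380083/(-356782) + 213/261336 = -380083*(-1/356782) + 213*(1/261336) = 380083/356782 + 71/87112 = 16567560909/15539996792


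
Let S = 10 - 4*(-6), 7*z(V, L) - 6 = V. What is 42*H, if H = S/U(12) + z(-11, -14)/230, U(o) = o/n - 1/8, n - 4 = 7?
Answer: 170001/115 ≈ 1478.3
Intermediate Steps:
z(V, L) = 6/7 + V/7
n = 11 (n = 4 + 7 = 11)
U(o) = -1/8 + o/11 (U(o) = o/11 - 1/8 = -1/8 + o/11)
S = 34 (S = 10 + 24 = 34)
H = 56667/1610 (H = 34/(-1/8 + (1/11)*12) + (6/7 + (1/7)*(-11))/230 = 34/(-1/8 + 12/11) + (6/7 - 11/7)*(1/230) = 34/(85/88) - 5/7*1/230 = 34*(88/85) - 1/322 = 176/5 - 1/322 = 56667/1610 ≈ 35.197)
42*H = 42*(56667/1610) = 170001/115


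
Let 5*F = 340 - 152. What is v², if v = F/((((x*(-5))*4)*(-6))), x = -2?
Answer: 2209/90000 ≈ 0.024544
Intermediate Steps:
F = 188/5 (F = (340 - 152)/5 = (⅕)*188 = 188/5 ≈ 37.600)
v = -47/300 (v = 188/(5*(((-2*(-5)*4)*(-6)))) = 188/(5*(((10*4)*(-6)))) = 188/(5*((40*(-6)))) = (188/5)/(-240) = (188/5)*(-1/240) = -47/300 ≈ -0.15667)
v² = (-47/300)² = 2209/90000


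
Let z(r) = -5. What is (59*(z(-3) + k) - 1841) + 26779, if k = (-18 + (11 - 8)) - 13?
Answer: 22991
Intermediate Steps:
k = -28 (k = (-18 + 3) - 13 = -15 - 13 = -28)
(59*(z(-3) + k) - 1841) + 26779 = (59*(-5 - 28) - 1841) + 26779 = (59*(-33) - 1841) + 26779 = (-1947 - 1841) + 26779 = -3788 + 26779 = 22991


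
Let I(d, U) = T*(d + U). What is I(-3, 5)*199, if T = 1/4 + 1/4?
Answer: 199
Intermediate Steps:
T = ½ (T = 1*(¼) + 1*(¼) = ¼ + ¼ = ½ ≈ 0.50000)
I(d, U) = U/2 + d/2 (I(d, U) = (d + U)/2 = (U + d)/2 = U/2 + d/2)
I(-3, 5)*199 = ((½)*5 + (½)*(-3))*199 = (5/2 - 3/2)*199 = 1*199 = 199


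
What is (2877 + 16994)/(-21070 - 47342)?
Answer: -19871/68412 ≈ -0.29046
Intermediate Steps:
(2877 + 16994)/(-21070 - 47342) = 19871/(-68412) = 19871*(-1/68412) = -19871/68412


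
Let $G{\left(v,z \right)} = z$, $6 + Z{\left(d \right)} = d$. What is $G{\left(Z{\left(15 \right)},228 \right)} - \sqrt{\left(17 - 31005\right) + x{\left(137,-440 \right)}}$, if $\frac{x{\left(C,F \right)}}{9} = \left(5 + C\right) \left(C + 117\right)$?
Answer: $228 - 34 \sqrt{254} \approx -313.87$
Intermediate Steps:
$Z{\left(d \right)} = -6 + d$
$x{\left(C,F \right)} = 9 \left(5 + C\right) \left(117 + C\right)$ ($x{\left(C,F \right)} = 9 \left(5 + C\right) \left(C + 117\right) = 9 \left(5 + C\right) \left(117 + C\right)$)
$G{\left(Z{\left(15 \right)},228 \right)} - \sqrt{\left(17 - 31005\right) + x{\left(137,-440 \right)}} = 228 - \sqrt{\left(17 - 31005\right) + \left(5265 + 9 \cdot 137^{2} + 1098 \cdot 137\right)} = 228 - \sqrt{\left(17 - 31005\right) + \left(5265 + 9 \cdot 18769 + 150426\right)} = 228 - \sqrt{-30988 + \left(5265 + 168921 + 150426\right)} = 228 - \sqrt{-30988 + 324612} = 228 - \sqrt{293624} = 228 - 34 \sqrt{254}$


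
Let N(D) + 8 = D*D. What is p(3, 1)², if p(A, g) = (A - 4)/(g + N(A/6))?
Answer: 16/729 ≈ 0.021948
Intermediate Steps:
N(D) = -8 + D² (N(D) = -8 + D*D = -8 + D²)
p(A, g) = (-4 + A)/(-8 + g + A²/36) (p(A, g) = (A - 4)/(g + (-8 + (A/6)²)) = (-4 + A)/(g + (-8 + (A*(⅙))²)) = (-4 + A)/(g + (-8 + (A/6)²)) = (-4 + A)/(g + (-8 + A²/36)) = (-4 + A)/(-8 + g + A²/36))
p(3, 1)² = (36*(-4 + 3)/(-288 + 3² + 36*1))² = (36*(-1)/(-288 + 9 + 36))² = (36*(-1)/(-243))² = (36*(-1/243)*(-1))² = (4/27)² = 16/729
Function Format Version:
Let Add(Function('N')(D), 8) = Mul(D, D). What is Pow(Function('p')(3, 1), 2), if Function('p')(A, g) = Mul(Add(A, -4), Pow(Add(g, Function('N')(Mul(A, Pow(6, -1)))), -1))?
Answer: Rational(16, 729) ≈ 0.021948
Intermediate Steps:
Function('N')(D) = Add(-8, Pow(D, 2)) (Function('N')(D) = Add(-8, Mul(D, D)) = Add(-8, Pow(D, 2)))
Function('p')(A, g) = Mul(Pow(Add(-8, g, Mul(Rational(1, 36), Pow(A, 2))), -1), Add(-4, A)) (Function('p')(A, g) = Mul(Add(A, -4), Pow(Add(g, Add(-8, Pow(Mul(A, Pow(6, -1)), 2))), -1)) = Mul(Add(-4, A), Pow(Add(g, Add(-8, Pow(Mul(A, Rational(1, 6)), 2))), -1)) = Mul(Add(-4, A), Pow(Add(g, Add(-8, Pow(Mul(Rational(1, 6), A), 2))), -1)) = Mul(Add(-4, A), Pow(Add(g, Add(-8, Mul(Rational(1, 36), Pow(A, 2)))), -1)) = Mul(Add(-4, A), Pow(Add(-8, g, Mul(Rational(1, 36), Pow(A, 2))), -1)) = Mul(Pow(Add(-8, g, Mul(Rational(1, 36), Pow(A, 2))), -1), Add(-4, A)))
Pow(Function('p')(3, 1), 2) = Pow(Mul(36, Pow(Add(-288, Pow(3, 2), Mul(36, 1)), -1), Add(-4, 3)), 2) = Pow(Mul(36, Pow(Add(-288, 9, 36), -1), -1), 2) = Pow(Mul(36, Pow(-243, -1), -1), 2) = Pow(Mul(36, Rational(-1, 243), -1), 2) = Pow(Rational(4, 27), 2) = Rational(16, 729)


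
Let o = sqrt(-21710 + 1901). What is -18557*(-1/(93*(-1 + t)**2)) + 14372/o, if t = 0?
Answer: 18557/93 - 14372*I*sqrt(2201)/6603 ≈ 199.54 - 102.11*I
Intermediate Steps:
o = 3*I*sqrt(2201) (o = sqrt(-19809) = 3*I*sqrt(2201) ≈ 140.74*I)
-18557*(-1/(93*(-1 + t)**2)) + 14372/o = -18557*(-1/(93*(-1 + 0)**2)) + 14372/((3*I*sqrt(2201))) = -18557/((-1)**2*(-93)) + 14372*(-I*sqrt(2201)/6603) = -18557/(1*(-93)) - 14372*I*sqrt(2201)/6603 = -18557/(-93) - 14372*I*sqrt(2201)/6603 = -18557*(-1/93) - 14372*I*sqrt(2201)/6603 = 18557/93 - 14372*I*sqrt(2201)/6603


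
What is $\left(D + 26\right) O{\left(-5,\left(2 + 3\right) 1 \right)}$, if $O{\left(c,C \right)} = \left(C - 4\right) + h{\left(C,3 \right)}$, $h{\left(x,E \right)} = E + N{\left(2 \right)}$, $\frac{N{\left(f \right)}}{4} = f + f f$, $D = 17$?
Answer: $1204$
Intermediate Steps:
$N{\left(f \right)} = 4 f + 4 f^{2}$ ($N{\left(f \right)} = 4 \left(f + f f\right) = 4 \left(f + f^{2}\right) = 4 f + 4 f^{2}$)
$h{\left(x,E \right)} = 24 + E$ ($h{\left(x,E \right)} = E + 4 \cdot 2 \left(1 + 2\right) = E + 4 \cdot 2 \cdot 3 = E + 24 = 24 + E$)
$O{\left(c,C \right)} = 23 + C$ ($O{\left(c,C \right)} = \left(C - 4\right) + \left(24 + 3\right) = \left(-4 + C\right) + 27 = 23 + C$)
$\left(D + 26\right) O{\left(-5,\left(2 + 3\right) 1 \right)} = \left(17 + 26\right) \left(23 + \left(2 + 3\right) 1\right) = 43 \left(23 + 5 \cdot 1\right) = 43 \left(23 + 5\right) = 43 \cdot 28 = 1204$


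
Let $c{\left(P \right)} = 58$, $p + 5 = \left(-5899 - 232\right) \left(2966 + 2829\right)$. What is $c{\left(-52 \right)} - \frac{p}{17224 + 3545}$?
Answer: $\frac{12244584}{6923} \approx 1768.7$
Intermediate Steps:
$p = -35529150$ ($p = -5 + \left(-5899 - 232\right) \left(2966 + 2829\right) = -5 - 35529145 = -35529150$)
$c{\left(-52 \right)} - \frac{p}{17224 + 3545} = 58 - - \frac{35529150}{17224 + 3545} = 58 - - \frac{35529150}{20769} = 58 - \left(-35529150\right) \frac{1}{20769} = 58 - - \frac{11843050}{6923} = 58 + \frac{11843050}{6923} = \frac{12244584}{6923}$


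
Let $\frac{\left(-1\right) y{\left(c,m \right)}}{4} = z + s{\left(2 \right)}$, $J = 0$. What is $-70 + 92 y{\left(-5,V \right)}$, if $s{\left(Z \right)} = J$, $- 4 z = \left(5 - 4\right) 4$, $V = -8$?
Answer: $298$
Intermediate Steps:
$z = -1$ ($z = - \frac{\left(5 - 4\right) 4}{4} = - \frac{1 \cdot 4}{4} = \left(- \frac{1}{4}\right) 4 = -1$)
$s{\left(Z \right)} = 0$
$y{\left(c,m \right)} = 4$ ($y{\left(c,m \right)} = - 4 \left(-1 + 0\right) = \left(-4\right) \left(-1\right) = 4$)
$-70 + 92 y{\left(-5,V \right)} = -70 + 92 \cdot 4 = -70 + 368 = 298$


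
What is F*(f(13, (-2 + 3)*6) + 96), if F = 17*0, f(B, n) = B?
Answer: 0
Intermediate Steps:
F = 0
F*(f(13, (-2 + 3)*6) + 96) = 0*(13 + 96) = 0*109 = 0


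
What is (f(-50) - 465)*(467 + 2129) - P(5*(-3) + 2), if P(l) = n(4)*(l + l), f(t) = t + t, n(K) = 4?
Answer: -1466636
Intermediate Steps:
f(t) = 2*t
P(l) = 8*l (P(l) = 4*(l + l) = 4*(2*l) = 8*l)
(f(-50) - 465)*(467 + 2129) - P(5*(-3) + 2) = (2*(-50) - 465)*(467 + 2129) - 8*(5*(-3) + 2) = (-100 - 465)*2596 - 8*(-15 + 2) = -565*2596 - 8*(-13) = -1466740 - 1*(-104) = -1466740 + 104 = -1466636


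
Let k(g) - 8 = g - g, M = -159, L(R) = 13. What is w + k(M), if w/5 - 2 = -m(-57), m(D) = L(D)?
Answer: -47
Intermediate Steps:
m(D) = 13
w = -55 (w = 10 + 5*(-1*13) = 10 + 5*(-13) = 10 - 65 = -55)
k(g) = 8 (k(g) = 8 + (g - g) = 8 + 0 = 8)
w + k(M) = -55 + 8 = -47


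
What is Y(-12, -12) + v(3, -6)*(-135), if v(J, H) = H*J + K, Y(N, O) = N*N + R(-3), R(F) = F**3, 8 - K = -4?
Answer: 927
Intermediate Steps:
K = 12 (K = 8 - 1*(-4) = 8 + 4 = 12)
Y(N, O) = -27 + N**2 (Y(N, O) = N*N + (-3)**3 = N**2 - 27 = -27 + N**2)
v(J, H) = 12 + H*J (v(J, H) = H*J + 12 = 12 + H*J)
Y(-12, -12) + v(3, -6)*(-135) = (-27 + (-12)**2) + (12 - 6*3)*(-135) = (-27 + 144) + (12 - 18)*(-135) = 117 - 6*(-135) = 117 + 810 = 927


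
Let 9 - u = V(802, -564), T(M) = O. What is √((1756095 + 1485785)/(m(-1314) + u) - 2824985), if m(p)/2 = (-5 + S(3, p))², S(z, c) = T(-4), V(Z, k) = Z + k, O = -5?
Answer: I*√2469826905/29 ≈ 1713.7*I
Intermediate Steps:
T(M) = -5
u = -229 (u = 9 - (802 - 564) = 9 - 1*238 = 9 - 238 = -229)
S(z, c) = -5
m(p) = 200 (m(p) = 2*(-5 - 5)² = 2*(-10)² = 2*100 = 200)
√((1756095 + 1485785)/(m(-1314) + u) - 2824985) = √((1756095 + 1485785)/(200 - 229) - 2824985) = √(3241880/(-29) - 2824985) = √(3241880*(-1/29) - 2824985) = √(-3241880/29 - 2824985) = √(-85166445/29) = I*√2469826905/29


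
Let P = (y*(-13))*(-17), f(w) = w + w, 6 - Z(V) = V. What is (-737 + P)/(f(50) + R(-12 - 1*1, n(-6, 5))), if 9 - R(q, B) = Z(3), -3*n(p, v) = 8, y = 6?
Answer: 589/106 ≈ 5.5566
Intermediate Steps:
n(p, v) = -8/3 (n(p, v) = -⅓*8 = -8/3)
Z(V) = 6 - V
f(w) = 2*w
R(q, B) = 6 (R(q, B) = 9 - (6 - 1*3) = 9 - (6 - 3) = 9 - 1*3 = 9 - 3 = 6)
P = 1326 (P = (6*(-13))*(-17) = -78*(-17) = 1326)
(-737 + P)/(f(50) + R(-12 - 1*1, n(-6, 5))) = (-737 + 1326)/(2*50 + 6) = 589/(100 + 6) = 589/106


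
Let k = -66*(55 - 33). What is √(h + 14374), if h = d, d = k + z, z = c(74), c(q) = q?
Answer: 114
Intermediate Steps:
k = -1452 (k = -66*22 = -1452)
z = 74
d = -1378 (d = -1452 + 74 = -1378)
h = -1378
√(h + 14374) = √(-1378 + 14374) = √12996 = 114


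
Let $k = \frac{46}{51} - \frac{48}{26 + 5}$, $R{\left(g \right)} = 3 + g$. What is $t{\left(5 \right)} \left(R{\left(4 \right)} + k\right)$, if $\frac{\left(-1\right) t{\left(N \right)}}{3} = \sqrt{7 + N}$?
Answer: $- \frac{20090 \sqrt{3}}{527} \approx -66.028$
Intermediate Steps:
$t{\left(N \right)} = - 3 \sqrt{7 + N}$
$k = - \frac{1022}{1581}$ ($k = 46 \cdot \frac{1}{51} - \frac{48}{31} = \frac{46}{51} - \frac{48}{31} = - \frac{1022}{1581} \approx -0.64643$)
$t{\left(5 \right)} \left(R{\left(4 \right)} + k\right) = - 3 \sqrt{7 + 5} \left(\left(3 + 4\right) - \frac{1022}{1581}\right) = - 3 \sqrt{12} \left(7 - \frac{1022}{1581}\right) = - 3 \cdot 2 \sqrt{3} \cdot \frac{10045}{1581} = - 6 \sqrt{3} \cdot \frac{10045}{1581} = - \frac{20090 \sqrt{3}}{527}$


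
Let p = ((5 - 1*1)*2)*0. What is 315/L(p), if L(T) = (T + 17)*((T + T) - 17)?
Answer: -315/289 ≈ -1.0900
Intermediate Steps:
p = 0 (p = ((5 - 1)*2)*0 = (4*2)*0 = 8*0 = 0)
L(T) = (-17 + 2*T)*(17 + T) (L(T) = (17 + T)*(2*T - 17) = (17 + T)*(-17 + 2*T) = (-17 + 2*T)*(17 + T))
315/L(p) = 315/(-289 + 2*0² + 17*0) = 315/(-289 + 2*0 + 0) = 315/(-289 + 0 + 0) = 315/(-289) = 315*(-1/289) = -315/289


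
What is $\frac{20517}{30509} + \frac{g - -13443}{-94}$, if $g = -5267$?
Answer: $- \frac{123756493}{1433923} \approx -86.306$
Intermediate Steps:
$\frac{20517}{30509} + \frac{g - -13443}{-94} = \frac{20517}{30509} + \frac{-5267 - -13443}{-94} = 20517 \cdot \frac{1}{30509} + \left(-5267 + 13443\right) \left(- \frac{1}{94}\right) = \frac{20517}{30509} + 8176 \left(- \frac{1}{94}\right) = \frac{20517}{30509} - \frac{4088}{47} = - \frac{123756493}{1433923}$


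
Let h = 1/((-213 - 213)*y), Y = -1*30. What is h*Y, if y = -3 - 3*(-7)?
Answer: 5/1278 ≈ 0.0039124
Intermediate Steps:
y = 18 (y = -3 + 21 = 18)
Y = -30
h = -1/7668 (h = 1/(-213 - 213*18) = (1/18)/(-426) = -1/426*1/18 = -1/7668 ≈ -0.00013041)
h*Y = -1/7668*(-30) = 5/1278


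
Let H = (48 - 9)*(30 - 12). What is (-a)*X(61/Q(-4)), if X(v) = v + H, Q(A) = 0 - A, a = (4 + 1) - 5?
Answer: 0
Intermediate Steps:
a = 0 (a = 5 - 5 = 0)
Q(A) = -A
H = 702 (H = 39*18 = 702)
X(v) = 702 + v (X(v) = v + 702 = 702 + v)
(-a)*X(61/Q(-4)) = (-1*0)*(702 + 61/((-1*(-4)))) = 0*(702 + 61/4) = 0*(2869/4) = 0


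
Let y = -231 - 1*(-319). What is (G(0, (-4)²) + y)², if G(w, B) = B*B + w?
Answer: 118336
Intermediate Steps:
G(w, B) = w + B² (G(w, B) = B² + w = w + B²)
y = 88 (y = -231 + 319 = 88)
(G(0, (-4)²) + y)² = ((0 + ((-4)²)²) + 88)² = ((0 + 16²) + 88)² = ((0 + 256) + 88)² = (256 + 88)² = 344² = 118336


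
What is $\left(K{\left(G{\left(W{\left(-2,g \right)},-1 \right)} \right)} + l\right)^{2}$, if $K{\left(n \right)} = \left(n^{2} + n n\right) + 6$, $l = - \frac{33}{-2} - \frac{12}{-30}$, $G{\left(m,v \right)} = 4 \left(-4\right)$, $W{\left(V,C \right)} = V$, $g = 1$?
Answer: $\frac{28611801}{100} \approx 2.8612 \cdot 10^{5}$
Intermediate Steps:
$G{\left(m,v \right)} = -16$
$l = \frac{169}{10}$ ($l = \left(-33\right) \left(- \frac{1}{2}\right) - - \frac{2}{5} = \frac{33}{2} + \frac{2}{5} = \frac{169}{10} \approx 16.9$)
$K{\left(n \right)} = 6 + 2 n^{2}$ ($K{\left(n \right)} = \left(n^{2} + n^{2}\right) + 6 = 2 n^{2} + 6 = 6 + 2 n^{2}$)
$\left(K{\left(G{\left(W{\left(-2,g \right)},-1 \right)} \right)} + l\right)^{2} = \left(\left(6 + 2 \left(-16\right)^{2}\right) + \frac{169}{10}\right)^{2} = \left(\left(6 + 2 \cdot 256\right) + \frac{169}{10}\right)^{2} = \left(\left(6 + 512\right) + \frac{169}{10}\right)^{2} = \left(518 + \frac{169}{10}\right)^{2} = \left(\frac{5349}{10}\right)^{2} = \frac{28611801}{100}$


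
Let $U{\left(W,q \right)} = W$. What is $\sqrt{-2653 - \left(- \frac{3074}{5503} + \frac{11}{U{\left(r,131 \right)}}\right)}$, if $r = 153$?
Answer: $\frac{i \sqrt{208928144132338}}{280653} \approx 51.503 i$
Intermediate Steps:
$\sqrt{-2653 - \left(- \frac{3074}{5503} + \frac{11}{U{\left(r,131 \right)}}\right)} = \sqrt{-2653 - \left(- \frac{3074}{5503} + \frac{11}{153}\right)} = \sqrt{-2653 - - \frac{409789}{841959}} = \sqrt{-2653 + \left(\frac{3074}{5503} - \frac{11}{153}\right)} = \sqrt{-2653 + \frac{409789}{841959}} = \sqrt{- \frac{2233307438}{841959}} = \frac{i \sqrt{208928144132338}}{280653}$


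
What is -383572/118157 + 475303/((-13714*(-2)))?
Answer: 45639763755/3240810196 ≈ 14.083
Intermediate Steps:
-383572/118157 + 475303/((-13714*(-2))) = -383572*1/118157 + 475303/27428 = -383572/118157 + 475303*(1/27428) = -383572/118157 + 475303/27428 = 45639763755/3240810196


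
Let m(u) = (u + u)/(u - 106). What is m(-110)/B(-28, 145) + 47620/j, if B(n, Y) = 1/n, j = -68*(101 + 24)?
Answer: -391537/11475 ≈ -34.121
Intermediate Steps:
j = -8500 (j = -68*125 = -8500)
m(u) = 2*u/(-106 + u) (m(u) = (2*u)/(-106 + u) = 2*u/(-106 + u))
m(-110)/B(-28, 145) + 47620/j = (2*(-110)/(-106 - 110))/(1/(-28)) + 47620/(-8500) = (2*(-110)/(-216))/(-1/28) + 47620*(-1/8500) = (2*(-110)*(-1/216))*(-28) - 2381/425 = (55/54)*(-28) - 2381/425 = -770/27 - 2381/425 = -391537/11475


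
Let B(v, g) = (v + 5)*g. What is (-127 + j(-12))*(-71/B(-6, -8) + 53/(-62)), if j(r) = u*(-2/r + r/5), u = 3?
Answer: 3226181/2480 ≈ 1300.9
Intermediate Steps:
B(v, g) = g*(5 + v) (B(v, g) = (5 + v)*g = g*(5 + v))
j(r) = -6/r + 3*r/5 (j(r) = 3*(-2/r + r/5) = -6/r + 3*r/5)
(-127 + j(-12))*(-71/B(-6, -8) + 53/(-62)) = (-127 + (-6/(-12) + (⅗)*(-12)))*(-71*(-1/(8*(5 - 6))) + 53/(-62)) = (-127 + (-6*(-1/12) - 36/5))*(-71/((-8*(-1))) + 53*(-1/62)) = (-127 + (½ - 36/5))*(-71/8 - 53/62) = (-127 - 67/10)*(-71*⅛ - 53/62) = -1337*(-71/8 - 53/62)/10 = -1337/10*(-2413/248) = 3226181/2480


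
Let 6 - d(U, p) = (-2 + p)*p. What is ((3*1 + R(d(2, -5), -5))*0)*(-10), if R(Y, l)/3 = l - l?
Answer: 0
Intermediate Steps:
d(U, p) = 6 - p*(-2 + p) (d(U, p) = 6 - (-2 + p)*p = 6 - p*(-2 + p))
R(Y, l) = 0 (R(Y, l) = 3*(l - l) = 3*0 = 0)
((3*1 + R(d(2, -5), -5))*0)*(-10) = ((3*1 + 0)*0)*(-10) = ((3 + 0)*0)*(-10) = (3*0)*(-10) = 0*(-10) = 0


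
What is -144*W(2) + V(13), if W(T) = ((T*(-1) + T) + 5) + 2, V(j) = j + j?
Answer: -982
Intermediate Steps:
V(j) = 2*j
W(T) = 7 (W(T) = ((-T + T) + 5) + 2 = (0 + 5) + 2 = 5 + 2 = 7)
-144*W(2) + V(13) = -144*7 + 2*13 = -1008 + 26 = -982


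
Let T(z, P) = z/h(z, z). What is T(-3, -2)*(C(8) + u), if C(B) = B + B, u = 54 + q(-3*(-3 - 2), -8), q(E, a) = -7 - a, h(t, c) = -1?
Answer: 213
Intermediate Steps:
u = 55 (u = 54 + (-7 - 1*(-8)) = 54 + (-7 + 8) = 54 + 1 = 55)
C(B) = 2*B
T(z, P) = -z (T(z, P) = z/(-1) = z*(-1) = -z)
T(-3, -2)*(C(8) + u) = (-1*(-3))*(2*8 + 55) = 3*(16 + 55) = 3*71 = 213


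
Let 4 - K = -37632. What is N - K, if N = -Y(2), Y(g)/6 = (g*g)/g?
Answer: -37648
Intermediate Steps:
K = 37636 (K = 4 - 1*(-37632) = 4 + 37632 = 37636)
Y(g) = 6*g (Y(g) = 6*((g*g)/g) = 6*(g**2/g) = 6*g)
N = -12 (N = -6*2 = -1*12 = -12)
N - K = -12 - 1*37636 = -12 - 37636 = -37648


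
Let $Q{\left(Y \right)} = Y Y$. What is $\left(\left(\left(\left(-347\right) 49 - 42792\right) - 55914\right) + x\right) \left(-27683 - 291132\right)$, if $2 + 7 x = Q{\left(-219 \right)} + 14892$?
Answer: $34027216040$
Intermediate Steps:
$Q{\left(Y \right)} = Y^{2}$
$x = \frac{62851}{7}$ ($x = - \frac{2}{7} + \frac{\left(-219\right)^{2} + 14892}{7} = - \frac{2}{7} + \frac{47961 + 14892}{7} = - \frac{2}{7} + \frac{1}{7} \cdot 62853 = - \frac{2}{7} + 8979 = \frac{62851}{7} \approx 8978.7$)
$\left(\left(\left(\left(-347\right) 49 - 42792\right) - 55914\right) + x\right) \left(-27683 - 291132\right) = \left(\left(\left(\left(-347\right) 49 - 42792\right) - 55914\right) + \frac{62851}{7}\right) \left(-27683 - 291132\right) = \left(\left(\left(-17003 - 42792\right) - 55914\right) + \frac{62851}{7}\right) \left(-318815\right) = \left(\left(-59795 - 55914\right) + \frac{62851}{7}\right) \left(-318815\right) = \left(-115709 + \frac{62851}{7}\right) \left(-318815\right) = \left(- \frac{747112}{7}\right) \left(-318815\right) = 34027216040$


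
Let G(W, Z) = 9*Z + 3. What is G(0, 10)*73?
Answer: 6789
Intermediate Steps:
G(W, Z) = 3 + 9*Z
G(0, 10)*73 = (3 + 9*10)*73 = (3 + 90)*73 = 93*73 = 6789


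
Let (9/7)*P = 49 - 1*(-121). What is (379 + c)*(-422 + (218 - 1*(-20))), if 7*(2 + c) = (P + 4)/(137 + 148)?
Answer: -1245728024/17955 ≈ -69381.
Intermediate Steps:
P = 1190/9 (P = 7*(49 - 1*(-121))/9 = 7*(49 + 121)/9 = (7/9)*170 = 1190/9 ≈ 132.22)
c = -34684/17955 (c = -2 + ((1190/9 + 4)/(137 + 148))/7 = -2 + ((1226/9)/285)/7 = -2 + ((1226/9)*(1/285))/7 = -2 + (1/7)*(1226/2565) = -2 + 1226/17955 = -34684/17955 ≈ -1.9317)
(379 + c)*(-422 + (218 - 1*(-20))) = (379 - 34684/17955)*(-422 + (218 - 1*(-20))) = 6770261*(-422 + (218 + 20))/17955 = 6770261*(-422 + 238)/17955 = (6770261/17955)*(-184) = -1245728024/17955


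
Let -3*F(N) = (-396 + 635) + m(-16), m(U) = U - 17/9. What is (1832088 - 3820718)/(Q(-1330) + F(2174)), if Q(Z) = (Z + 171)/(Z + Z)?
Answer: 7517021400/276953 ≈ 27142.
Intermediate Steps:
m(U) = -17/9 + U (m(U) = U - 17*1/9 = U - 17/9 = -17/9 + U)
Q(Z) = (171 + Z)/(2*Z) (Q(Z) = (171 + Z)/((2*Z)) = (171 + Z)*(1/(2*Z)) = (171 + Z)/(2*Z))
F(N) = -1990/27 (F(N) = -((-396 + 635) + (-17/9 - 16))/3 = -(239 - 161/9)/3 = -1/3*1990/9 = -1990/27)
(1832088 - 3820718)/(Q(-1330) + F(2174)) = (1832088 - 3820718)/((1/2)*(171 - 1330)/(-1330) - 1990/27) = -1988630/((1/2)*(-1/1330)*(-1159) - 1990/27) = -1988630/(61/140 - 1990/27) = -1988630/(-276953/3780) = -1988630*(-3780/276953) = 7517021400/276953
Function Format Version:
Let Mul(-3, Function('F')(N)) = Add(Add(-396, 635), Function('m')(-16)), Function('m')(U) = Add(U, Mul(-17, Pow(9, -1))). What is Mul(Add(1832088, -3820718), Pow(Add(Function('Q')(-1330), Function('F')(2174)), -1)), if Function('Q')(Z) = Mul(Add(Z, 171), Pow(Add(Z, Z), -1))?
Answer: Rational(7517021400, 276953) ≈ 27142.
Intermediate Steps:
Function('m')(U) = Add(Rational(-17, 9), U) (Function('m')(U) = Add(U, Mul(-17, Rational(1, 9))) = Add(U, Rational(-17, 9)) = Add(Rational(-17, 9), U))
Function('Q')(Z) = Mul(Rational(1, 2), Pow(Z, -1), Add(171, Z)) (Function('Q')(Z) = Mul(Add(171, Z), Pow(Mul(2, Z), -1)) = Mul(Add(171, Z), Mul(Rational(1, 2), Pow(Z, -1))) = Mul(Rational(1, 2), Pow(Z, -1), Add(171, Z)))
Function('F')(N) = Rational(-1990, 27) (Function('F')(N) = Mul(Rational(-1, 3), Add(Add(-396, 635), Add(Rational(-17, 9), -16))) = Mul(Rational(-1, 3), Add(239, Rational(-161, 9))) = Mul(Rational(-1, 3), Rational(1990, 9)) = Rational(-1990, 27))
Mul(Add(1832088, -3820718), Pow(Add(Function('Q')(-1330), Function('F')(2174)), -1)) = Mul(Add(1832088, -3820718), Pow(Add(Mul(Rational(1, 2), Pow(-1330, -1), Add(171, -1330)), Rational(-1990, 27)), -1)) = Mul(-1988630, Pow(Add(Mul(Rational(1, 2), Rational(-1, 1330), -1159), Rational(-1990, 27)), -1)) = Mul(-1988630, Pow(Add(Rational(61, 140), Rational(-1990, 27)), -1)) = Mul(-1988630, Pow(Rational(-276953, 3780), -1)) = Mul(-1988630, Rational(-3780, 276953)) = Rational(7517021400, 276953)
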